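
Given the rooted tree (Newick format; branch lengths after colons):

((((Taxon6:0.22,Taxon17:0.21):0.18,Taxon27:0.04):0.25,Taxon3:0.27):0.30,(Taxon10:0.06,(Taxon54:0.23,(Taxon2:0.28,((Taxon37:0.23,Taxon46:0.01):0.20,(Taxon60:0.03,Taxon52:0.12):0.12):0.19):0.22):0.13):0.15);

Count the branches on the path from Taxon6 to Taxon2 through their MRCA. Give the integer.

8

The MRCA of Taxon6 and Taxon2 is the root of the tree.
From Taxon6 up to that node: 4 branches. From Taxon2 up to the same node: 4 branches. Total: 4 + 4 = 8.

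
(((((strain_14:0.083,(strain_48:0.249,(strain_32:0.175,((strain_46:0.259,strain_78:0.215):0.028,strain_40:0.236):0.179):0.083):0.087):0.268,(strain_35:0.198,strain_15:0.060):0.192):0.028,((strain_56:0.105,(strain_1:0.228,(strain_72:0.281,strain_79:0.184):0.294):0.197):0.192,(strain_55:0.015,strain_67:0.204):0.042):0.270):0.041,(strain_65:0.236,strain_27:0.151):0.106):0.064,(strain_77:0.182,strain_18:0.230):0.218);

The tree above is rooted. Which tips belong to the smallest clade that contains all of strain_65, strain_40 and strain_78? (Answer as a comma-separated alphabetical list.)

strain_1, strain_14, strain_15, strain_27, strain_32, strain_35, strain_40, strain_46, strain_48, strain_55, strain_56, strain_65, strain_67, strain_72, strain_78, strain_79

Tracing strain_65: it sits inside (strain_65,strain_27).
Tracing strain_40: it sits inside ((strain_46,strain_78),strain_40).
Tracing strain_78: it sits inside (strain_46,strain_78).
The smallest clade enclosing all 3 is ((((strain_14,(strain_48,(strain_32,((strain_46,strain_78),strain_40)))),(strain_35,strain_15)),((strain_56,(strain_1,(strain_72,strain_79))),(strain_55,strain_67))),(strain_65,strain_27)); the answer is its 16 terminal taxa in alphabetical order.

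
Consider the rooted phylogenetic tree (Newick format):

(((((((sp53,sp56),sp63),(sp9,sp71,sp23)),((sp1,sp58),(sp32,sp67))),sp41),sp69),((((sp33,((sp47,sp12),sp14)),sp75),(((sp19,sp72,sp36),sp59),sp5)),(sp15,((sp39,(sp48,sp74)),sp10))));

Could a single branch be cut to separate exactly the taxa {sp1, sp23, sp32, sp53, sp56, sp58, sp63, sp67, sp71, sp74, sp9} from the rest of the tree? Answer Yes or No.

No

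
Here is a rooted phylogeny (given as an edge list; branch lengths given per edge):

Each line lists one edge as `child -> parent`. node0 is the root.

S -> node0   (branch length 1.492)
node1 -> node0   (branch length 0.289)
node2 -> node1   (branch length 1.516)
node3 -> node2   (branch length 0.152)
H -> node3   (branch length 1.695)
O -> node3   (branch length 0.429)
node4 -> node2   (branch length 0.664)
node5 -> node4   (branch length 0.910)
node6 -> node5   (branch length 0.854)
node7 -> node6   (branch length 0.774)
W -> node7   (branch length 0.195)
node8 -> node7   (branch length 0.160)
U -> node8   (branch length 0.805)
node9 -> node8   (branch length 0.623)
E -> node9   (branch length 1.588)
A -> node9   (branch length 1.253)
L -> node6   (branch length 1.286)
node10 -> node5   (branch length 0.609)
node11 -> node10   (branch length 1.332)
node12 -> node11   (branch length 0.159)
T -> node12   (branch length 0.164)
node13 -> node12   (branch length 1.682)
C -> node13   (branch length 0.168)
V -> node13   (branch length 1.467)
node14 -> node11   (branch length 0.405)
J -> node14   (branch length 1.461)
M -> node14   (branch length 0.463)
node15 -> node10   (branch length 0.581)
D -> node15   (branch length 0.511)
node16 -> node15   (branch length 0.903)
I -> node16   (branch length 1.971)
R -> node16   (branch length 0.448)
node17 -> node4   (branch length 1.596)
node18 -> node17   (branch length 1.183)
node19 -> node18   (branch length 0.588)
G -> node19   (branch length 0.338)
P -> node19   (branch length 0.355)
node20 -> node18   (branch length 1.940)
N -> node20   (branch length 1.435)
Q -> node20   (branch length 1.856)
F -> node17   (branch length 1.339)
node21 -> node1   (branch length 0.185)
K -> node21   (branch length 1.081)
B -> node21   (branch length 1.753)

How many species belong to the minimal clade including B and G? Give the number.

The MRCA of B and G is the node subtending (((H,O),((((W,(U,(E,A))),L),(((T,(C,V)),(J,M)),(D,(I,R)))),(((G,P),(N,Q)),F))),(K,B)).
That clade contains 22 terminal taxa: A, B, C, D, E, F, G, H, I, J, K, L, M, N, O, P, Q, R, T, U, V, W.

22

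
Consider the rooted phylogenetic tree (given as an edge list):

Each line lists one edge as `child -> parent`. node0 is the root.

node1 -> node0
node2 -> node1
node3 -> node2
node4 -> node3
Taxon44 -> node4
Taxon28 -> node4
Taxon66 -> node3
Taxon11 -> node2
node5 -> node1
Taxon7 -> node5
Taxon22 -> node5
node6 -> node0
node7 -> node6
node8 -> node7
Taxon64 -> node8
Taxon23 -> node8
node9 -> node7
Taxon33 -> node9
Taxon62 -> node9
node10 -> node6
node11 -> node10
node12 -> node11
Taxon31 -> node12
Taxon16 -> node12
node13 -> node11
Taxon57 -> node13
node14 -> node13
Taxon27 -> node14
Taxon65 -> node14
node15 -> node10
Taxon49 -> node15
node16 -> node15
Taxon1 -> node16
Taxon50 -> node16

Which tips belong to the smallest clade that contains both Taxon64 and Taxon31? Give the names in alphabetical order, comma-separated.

Tracing Taxon64: it sits inside (Taxon64,Taxon23).
Tracing Taxon31: it sits inside (Taxon31,Taxon16).
The smallest clade enclosing both is (((Taxon64,Taxon23),(Taxon33,Taxon62)),(((Taxon31,Taxon16),(Taxon57,(Taxon27,Taxon65))),(Taxon49,(Taxon1,Taxon50)))); the answer is its 12 terminal taxa in alphabetical order.

Taxon1, Taxon16, Taxon23, Taxon27, Taxon31, Taxon33, Taxon49, Taxon50, Taxon57, Taxon62, Taxon64, Taxon65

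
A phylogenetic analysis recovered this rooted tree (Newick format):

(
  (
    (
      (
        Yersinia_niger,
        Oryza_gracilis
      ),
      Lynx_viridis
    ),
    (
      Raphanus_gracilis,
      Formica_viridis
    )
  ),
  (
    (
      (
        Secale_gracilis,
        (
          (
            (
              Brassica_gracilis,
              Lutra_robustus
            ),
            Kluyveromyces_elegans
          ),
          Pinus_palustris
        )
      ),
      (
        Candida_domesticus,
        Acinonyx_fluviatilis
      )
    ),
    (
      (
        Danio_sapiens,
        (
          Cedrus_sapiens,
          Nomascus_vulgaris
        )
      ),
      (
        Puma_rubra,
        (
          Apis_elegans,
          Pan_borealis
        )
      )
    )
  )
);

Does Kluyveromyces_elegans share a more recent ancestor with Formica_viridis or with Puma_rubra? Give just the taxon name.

Puma_rubra

The MRCA of Kluyveromyces_elegans and Puma_rubra subtends (((Secale_gracilis,(((Brassica_gracilis,Lutra_robustus),Kluyveromyces_elegans),Pinus_palustris)),(Candida_domesticus,Acinonyx_fluviatilis)),((Danio_sapiens,(Cedrus_sapiens,Nomascus_vulgaris)),(Puma_rubra,(Apis_elegans,Pan_borealis)))) (13 taxa).
The MRCA of Kluyveromyces_elegans and Formica_viridis is the root, subtending the entire tree (18 taxa).
The first is nested inside the second, so Kluyveromyces_elegans shares a more recent common ancestor with Puma_rubra.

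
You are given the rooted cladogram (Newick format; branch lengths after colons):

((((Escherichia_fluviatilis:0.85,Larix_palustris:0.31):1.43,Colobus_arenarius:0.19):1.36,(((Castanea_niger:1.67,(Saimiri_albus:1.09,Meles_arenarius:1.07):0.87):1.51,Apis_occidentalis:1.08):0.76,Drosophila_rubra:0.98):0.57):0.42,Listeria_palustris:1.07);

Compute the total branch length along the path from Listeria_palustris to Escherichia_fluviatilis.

The path runs Listeria_palustris → … → MRCA → … → Escherichia_fluviatilis; the MRCA is the root of the tree.
Branch lengths along that path: 1.07 + 0.42 + 1.36 + 1.43 + 0.85 = 5.13.

5.13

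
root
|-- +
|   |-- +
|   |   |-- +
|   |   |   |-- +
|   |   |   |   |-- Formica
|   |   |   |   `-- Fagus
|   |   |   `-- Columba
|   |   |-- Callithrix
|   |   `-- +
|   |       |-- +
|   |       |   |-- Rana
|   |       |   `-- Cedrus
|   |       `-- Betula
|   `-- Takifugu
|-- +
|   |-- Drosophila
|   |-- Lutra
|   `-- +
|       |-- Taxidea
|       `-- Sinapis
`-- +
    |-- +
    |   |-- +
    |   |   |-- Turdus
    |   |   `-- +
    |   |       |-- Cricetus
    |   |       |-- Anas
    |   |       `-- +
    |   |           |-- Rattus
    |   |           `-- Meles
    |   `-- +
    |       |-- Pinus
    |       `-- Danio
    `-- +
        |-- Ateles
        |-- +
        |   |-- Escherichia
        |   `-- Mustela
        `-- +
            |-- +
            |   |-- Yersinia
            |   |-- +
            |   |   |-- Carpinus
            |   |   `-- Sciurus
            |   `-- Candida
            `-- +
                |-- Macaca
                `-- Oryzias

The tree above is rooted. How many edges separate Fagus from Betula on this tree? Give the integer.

5

The MRCA of Fagus and Betula is the node subtending (((Formica,Fagus),Columba),Callithrix,((Rana,Cedrus),Betula)).
From Fagus up to that node: 3 branches. From Betula up to the same node: 2 branches. Total: 3 + 2 = 5.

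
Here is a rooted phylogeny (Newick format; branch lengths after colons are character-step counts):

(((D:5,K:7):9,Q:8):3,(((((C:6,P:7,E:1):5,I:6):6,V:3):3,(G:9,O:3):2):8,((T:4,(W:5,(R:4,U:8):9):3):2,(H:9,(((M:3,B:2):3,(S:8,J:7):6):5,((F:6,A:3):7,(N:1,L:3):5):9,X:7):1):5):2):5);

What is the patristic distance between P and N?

52

The path runs P → … → MRCA → … → N; the MRCA is the node subtending (((((C,P,E),I),V),(G,O)),((T,(W,(R,U))),(H,(((M,B),(S,J)),((F,A),(N,L)),X)))).
Branch lengths along that path: 7 + 5 + 6 + 3 + 8 + 2 + 5 + 1 + 9 + 5 + 1 = 52.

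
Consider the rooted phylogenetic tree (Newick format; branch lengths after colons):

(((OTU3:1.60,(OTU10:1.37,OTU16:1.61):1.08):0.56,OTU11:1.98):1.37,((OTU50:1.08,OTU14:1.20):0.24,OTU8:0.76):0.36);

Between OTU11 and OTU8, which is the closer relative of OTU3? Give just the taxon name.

OTU11

The MRCA of OTU3 and OTU11 subtends ((OTU3,(OTU10,OTU16)),OTU11) (4 taxa).
The MRCA of OTU3 and OTU8 is the root, subtending the entire tree (7 taxa).
The first is nested inside the second, so OTU3 shares a more recent common ancestor with OTU11.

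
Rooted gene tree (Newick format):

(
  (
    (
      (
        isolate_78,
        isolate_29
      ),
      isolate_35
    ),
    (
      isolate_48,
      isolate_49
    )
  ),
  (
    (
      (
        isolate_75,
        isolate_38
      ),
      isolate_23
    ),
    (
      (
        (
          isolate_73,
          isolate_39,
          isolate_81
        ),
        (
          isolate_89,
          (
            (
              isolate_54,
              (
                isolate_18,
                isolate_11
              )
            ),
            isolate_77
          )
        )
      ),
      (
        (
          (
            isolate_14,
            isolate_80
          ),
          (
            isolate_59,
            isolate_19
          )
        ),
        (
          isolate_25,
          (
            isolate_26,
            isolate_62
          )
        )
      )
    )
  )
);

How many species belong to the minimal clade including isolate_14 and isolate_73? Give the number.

15

The MRCA of isolate_14 and isolate_73 is the node subtending (((isolate_73,isolate_39,isolate_81),(isolate_89,((isolate_54,(isolate_18,isolate_11)),isolate_77))),(((isolate_14,isolate_80),(isolate_59,isolate_19)),(isolate_25,(isolate_26,isolate_62)))).
That clade contains 15 terminal taxa: isolate_11, isolate_14, isolate_18, isolate_19, isolate_25, isolate_26, isolate_39, isolate_54, isolate_59, isolate_62, isolate_73, isolate_77, isolate_80, isolate_81, isolate_89.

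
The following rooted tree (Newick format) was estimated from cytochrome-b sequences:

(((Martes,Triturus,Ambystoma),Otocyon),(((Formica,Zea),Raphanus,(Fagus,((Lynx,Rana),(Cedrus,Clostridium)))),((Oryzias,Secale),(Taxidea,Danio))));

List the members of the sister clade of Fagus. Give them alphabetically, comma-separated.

Cedrus, Clostridium, Lynx, Rana

Fagus attaches to the tree at the node subtending (Fagus,((Lynx,Rana),(Cedrus,Clostridium))).
The other lineage descending from that same node — the sister group — is ((Lynx,Rana),(Cedrus,Clostridium)); its 4 tips in alphabetical order are the answer.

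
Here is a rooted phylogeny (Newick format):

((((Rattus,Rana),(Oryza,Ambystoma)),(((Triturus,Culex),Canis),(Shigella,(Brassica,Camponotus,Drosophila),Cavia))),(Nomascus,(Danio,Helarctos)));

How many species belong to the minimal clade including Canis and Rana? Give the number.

12

The MRCA of Canis and Rana is the node subtending (((Rattus,Rana),(Oryza,Ambystoma)),(((Triturus,Culex),Canis),(Shigella,(Brassica,Camponotus,Drosophila),Cavia))).
That clade contains 12 terminal taxa: Ambystoma, Brassica, Camponotus, Canis, Cavia, Culex, Drosophila, Oryza, Rana, Rattus, Shigella, Triturus.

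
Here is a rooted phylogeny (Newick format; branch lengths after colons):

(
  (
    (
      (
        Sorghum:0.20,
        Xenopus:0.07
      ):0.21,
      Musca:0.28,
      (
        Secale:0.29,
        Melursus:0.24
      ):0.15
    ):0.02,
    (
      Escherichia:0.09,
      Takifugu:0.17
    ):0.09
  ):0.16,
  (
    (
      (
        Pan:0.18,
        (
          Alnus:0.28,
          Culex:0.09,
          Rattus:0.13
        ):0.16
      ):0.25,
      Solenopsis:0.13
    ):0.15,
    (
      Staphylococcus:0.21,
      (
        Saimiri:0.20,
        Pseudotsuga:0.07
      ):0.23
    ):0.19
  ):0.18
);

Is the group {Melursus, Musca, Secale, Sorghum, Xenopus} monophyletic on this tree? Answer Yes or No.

Yes

The most recent common ancestor of these taxa subtends ((Sorghum,Xenopus),Musca,(Secale,Melursus)).
That clade has exactly 5 tips — every listed taxon and nothing else — so the group is monophyletic.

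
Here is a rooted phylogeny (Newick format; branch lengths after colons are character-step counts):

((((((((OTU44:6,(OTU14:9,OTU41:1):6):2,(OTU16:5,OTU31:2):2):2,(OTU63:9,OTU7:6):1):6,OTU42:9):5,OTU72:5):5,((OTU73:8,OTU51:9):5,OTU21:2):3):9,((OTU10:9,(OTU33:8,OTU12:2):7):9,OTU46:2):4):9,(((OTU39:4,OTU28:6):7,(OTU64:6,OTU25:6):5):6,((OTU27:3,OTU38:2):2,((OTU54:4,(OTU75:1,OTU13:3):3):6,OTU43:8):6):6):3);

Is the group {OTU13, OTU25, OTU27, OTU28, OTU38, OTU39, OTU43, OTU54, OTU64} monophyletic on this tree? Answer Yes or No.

No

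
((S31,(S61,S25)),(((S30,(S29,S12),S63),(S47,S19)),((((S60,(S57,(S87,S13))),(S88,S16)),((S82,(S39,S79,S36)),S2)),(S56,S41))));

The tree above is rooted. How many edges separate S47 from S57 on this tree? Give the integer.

The MRCA of S47 and S57 is the node subtending (((S30,(S29,S12),S63),(S47,S19)),((((S60,(S57,(S87,S13))),(S88,S16)),((S82,(S39,S79,S36)),S2)),(S56,S41))).
From S47 up to that node: 3 branches. From S57 up to the same node: 6 branches. Total: 3 + 6 = 9.

9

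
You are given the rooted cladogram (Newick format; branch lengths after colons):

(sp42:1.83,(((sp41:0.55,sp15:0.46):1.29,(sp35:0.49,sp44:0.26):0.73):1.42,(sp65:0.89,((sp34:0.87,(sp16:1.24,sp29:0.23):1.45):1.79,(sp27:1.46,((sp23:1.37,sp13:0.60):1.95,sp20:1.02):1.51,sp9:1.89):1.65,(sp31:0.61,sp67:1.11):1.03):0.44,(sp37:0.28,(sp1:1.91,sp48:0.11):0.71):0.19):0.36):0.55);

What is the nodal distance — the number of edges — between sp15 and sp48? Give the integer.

7

The MRCA of sp15 and sp48 is the node subtending (((sp41,sp15),(sp35,sp44)),(sp65,((sp34,(sp16,sp29)),(sp27,((sp23,sp13),sp20),sp9),(sp31,sp67)),(sp37,(sp1,sp48)))).
From sp15 up to that node: 3 branches. From sp48 up to the same node: 4 branches. Total: 3 + 4 = 7.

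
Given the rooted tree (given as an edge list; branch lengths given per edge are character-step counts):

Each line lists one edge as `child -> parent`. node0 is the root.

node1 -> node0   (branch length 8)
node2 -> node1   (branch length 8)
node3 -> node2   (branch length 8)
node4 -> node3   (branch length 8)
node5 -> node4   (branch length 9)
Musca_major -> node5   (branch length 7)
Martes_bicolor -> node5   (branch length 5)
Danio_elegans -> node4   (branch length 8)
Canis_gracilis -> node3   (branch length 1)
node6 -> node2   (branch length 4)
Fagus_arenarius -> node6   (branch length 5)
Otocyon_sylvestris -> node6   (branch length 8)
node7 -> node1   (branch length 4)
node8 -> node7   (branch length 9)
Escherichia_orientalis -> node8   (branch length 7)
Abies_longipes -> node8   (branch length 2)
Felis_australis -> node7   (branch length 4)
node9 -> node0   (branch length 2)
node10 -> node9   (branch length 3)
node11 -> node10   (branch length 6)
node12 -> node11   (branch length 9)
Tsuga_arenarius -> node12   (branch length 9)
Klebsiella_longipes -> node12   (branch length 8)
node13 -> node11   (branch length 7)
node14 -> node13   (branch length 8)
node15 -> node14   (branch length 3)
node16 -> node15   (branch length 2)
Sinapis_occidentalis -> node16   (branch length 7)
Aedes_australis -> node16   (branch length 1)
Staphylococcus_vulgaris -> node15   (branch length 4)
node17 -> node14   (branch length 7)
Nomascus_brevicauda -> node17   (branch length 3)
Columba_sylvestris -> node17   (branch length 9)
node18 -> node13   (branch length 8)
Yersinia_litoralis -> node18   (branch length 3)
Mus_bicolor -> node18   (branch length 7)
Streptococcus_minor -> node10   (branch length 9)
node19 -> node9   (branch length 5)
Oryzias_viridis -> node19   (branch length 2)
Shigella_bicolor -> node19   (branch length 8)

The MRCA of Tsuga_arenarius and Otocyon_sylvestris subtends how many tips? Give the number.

The MRCA of Tsuga_arenarius and Otocyon_sylvestris is the root, so the clade is the entire tree.
That clade contains 21 terminal taxa: Abies_longipes, Aedes_australis, Canis_gracilis, Columba_sylvestris, Danio_elegans, Escherichia_orientalis, Fagus_arenarius, Felis_australis, Klebsiella_longipes, Martes_bicolor, Mus_bicolor, Musca_major, Nomascus_brevicauda, Oryzias_viridis, Otocyon_sylvestris, Shigella_bicolor, Sinapis_occidentalis, Staphylococcus_vulgaris, Streptococcus_minor, Tsuga_arenarius, Yersinia_litoralis.

21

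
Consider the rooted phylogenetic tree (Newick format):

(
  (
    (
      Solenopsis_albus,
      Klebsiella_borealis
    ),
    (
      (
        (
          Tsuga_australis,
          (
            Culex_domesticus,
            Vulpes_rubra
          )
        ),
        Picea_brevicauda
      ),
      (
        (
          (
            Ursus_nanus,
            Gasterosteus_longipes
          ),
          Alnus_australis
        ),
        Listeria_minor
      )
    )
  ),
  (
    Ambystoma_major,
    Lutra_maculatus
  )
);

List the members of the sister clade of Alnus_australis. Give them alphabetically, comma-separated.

Alnus_australis attaches to the tree at the node subtending ((Ursus_nanus,Gasterosteus_longipes),Alnus_australis).
The other lineage descending from that same node — the sister group — is (Ursus_nanus,Gasterosteus_longipes); its 2 tips in alphabetical order are the answer.

Gasterosteus_longipes, Ursus_nanus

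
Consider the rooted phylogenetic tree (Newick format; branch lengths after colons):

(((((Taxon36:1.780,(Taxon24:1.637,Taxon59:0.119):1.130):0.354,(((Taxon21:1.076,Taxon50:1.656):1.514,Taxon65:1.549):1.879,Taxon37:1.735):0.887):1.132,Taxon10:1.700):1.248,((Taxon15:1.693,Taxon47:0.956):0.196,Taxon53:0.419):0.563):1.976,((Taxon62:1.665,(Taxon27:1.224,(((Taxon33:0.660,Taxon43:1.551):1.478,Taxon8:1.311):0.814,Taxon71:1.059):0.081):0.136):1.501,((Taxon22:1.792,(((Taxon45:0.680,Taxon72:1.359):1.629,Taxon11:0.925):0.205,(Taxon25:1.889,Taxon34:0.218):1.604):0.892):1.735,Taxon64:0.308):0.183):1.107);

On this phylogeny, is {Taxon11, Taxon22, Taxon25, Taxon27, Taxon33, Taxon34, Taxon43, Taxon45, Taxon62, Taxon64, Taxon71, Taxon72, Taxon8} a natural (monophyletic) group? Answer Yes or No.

Yes

The most recent common ancestor of these taxa subtends ((Taxon62,(Taxon27,(((Taxon33,Taxon43),Taxon8),Taxon71))),((Taxon22,(((Taxon45,Taxon72),Taxon11),(Taxon25,Taxon34))),Taxon64)).
That clade has exactly 13 tips — every listed taxon and nothing else — so the group is monophyletic.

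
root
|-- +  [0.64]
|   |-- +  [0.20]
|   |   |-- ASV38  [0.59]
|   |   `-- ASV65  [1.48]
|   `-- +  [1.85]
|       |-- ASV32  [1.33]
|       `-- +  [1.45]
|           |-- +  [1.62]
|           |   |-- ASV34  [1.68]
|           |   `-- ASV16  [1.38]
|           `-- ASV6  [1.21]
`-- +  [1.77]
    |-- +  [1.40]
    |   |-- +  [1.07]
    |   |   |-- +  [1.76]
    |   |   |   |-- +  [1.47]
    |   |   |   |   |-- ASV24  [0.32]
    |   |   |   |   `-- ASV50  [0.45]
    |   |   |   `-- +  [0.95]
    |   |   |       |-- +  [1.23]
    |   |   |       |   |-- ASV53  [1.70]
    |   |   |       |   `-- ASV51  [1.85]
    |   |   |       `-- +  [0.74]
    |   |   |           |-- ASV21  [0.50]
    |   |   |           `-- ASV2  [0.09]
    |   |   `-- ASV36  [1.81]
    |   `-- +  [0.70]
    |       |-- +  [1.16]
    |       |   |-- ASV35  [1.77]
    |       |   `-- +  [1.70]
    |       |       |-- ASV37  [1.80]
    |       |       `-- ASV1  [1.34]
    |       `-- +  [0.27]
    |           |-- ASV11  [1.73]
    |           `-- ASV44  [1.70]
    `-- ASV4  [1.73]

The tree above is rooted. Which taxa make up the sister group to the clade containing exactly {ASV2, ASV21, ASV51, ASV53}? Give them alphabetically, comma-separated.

ASV24, ASV50

The clade containing exactly {ASV2, ASV21, ASV51, ASV53} attaches to the tree at the node subtending ((ASV24,ASV50),((ASV53,ASV51),(ASV21,ASV2))).
The other lineage descending from that same node — the sister group — is (ASV24,ASV50); its 2 tips in alphabetical order are the answer.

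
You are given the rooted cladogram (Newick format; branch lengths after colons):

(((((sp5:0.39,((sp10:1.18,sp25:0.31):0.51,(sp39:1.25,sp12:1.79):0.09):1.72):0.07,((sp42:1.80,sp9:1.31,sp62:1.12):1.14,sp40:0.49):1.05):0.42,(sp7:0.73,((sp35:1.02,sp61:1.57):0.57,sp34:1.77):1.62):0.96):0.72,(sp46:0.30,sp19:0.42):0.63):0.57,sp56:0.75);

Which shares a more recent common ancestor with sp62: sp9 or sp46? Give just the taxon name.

sp9

The MRCA of sp62 and sp9 subtends (sp42,sp9,sp62) (3 taxa).
The MRCA of sp62 and sp46 subtends ((((sp5,((sp10,sp25),(sp39,sp12))),((sp42,sp9,sp62),sp40)),(sp7,((sp35,sp61),sp34))),(sp46,sp19)) (15 taxa).
The first is nested inside the second, so sp62 shares a more recent common ancestor with sp9.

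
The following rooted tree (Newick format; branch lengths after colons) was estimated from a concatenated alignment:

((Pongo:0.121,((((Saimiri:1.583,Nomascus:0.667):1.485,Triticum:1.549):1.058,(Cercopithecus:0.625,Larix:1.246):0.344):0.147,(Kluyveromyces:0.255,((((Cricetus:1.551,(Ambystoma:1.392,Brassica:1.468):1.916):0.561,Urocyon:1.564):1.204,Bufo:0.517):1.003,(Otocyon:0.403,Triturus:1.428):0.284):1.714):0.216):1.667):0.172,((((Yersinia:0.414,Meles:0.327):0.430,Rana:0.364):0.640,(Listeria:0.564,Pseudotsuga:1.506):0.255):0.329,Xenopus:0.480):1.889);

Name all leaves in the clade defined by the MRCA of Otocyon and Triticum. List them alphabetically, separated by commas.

Ambystoma, Brassica, Bufo, Cercopithecus, Cricetus, Kluyveromyces, Larix, Nomascus, Otocyon, Saimiri, Triticum, Triturus, Urocyon

Tracing Otocyon: it sits inside (Otocyon,Triturus).
Tracing Triticum: it sits inside ((Saimiri,Nomascus),Triticum).
The smallest clade enclosing both is ((((Saimiri,Nomascus),Triticum),(Cercopithecus,Larix)),(Kluyveromyces,((((Cricetus,(Ambystoma,Brassica)),Urocyon),Bufo),(Otocyon,Triturus)))); the answer is its 13 terminal taxa in alphabetical order.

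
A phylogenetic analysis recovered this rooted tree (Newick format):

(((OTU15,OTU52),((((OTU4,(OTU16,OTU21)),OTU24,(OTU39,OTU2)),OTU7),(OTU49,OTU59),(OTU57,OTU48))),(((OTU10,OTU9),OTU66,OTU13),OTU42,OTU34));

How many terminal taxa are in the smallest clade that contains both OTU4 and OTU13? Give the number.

19

The MRCA of OTU4 and OTU13 is the root, so the clade is the entire tree.
That clade contains 19 terminal taxa: OTU10, OTU13, OTU15, OTU16, OTU2, OTU21, OTU24, OTU34, OTU39, OTU4, OTU42, OTU48, OTU49, OTU52, OTU57, OTU59, OTU66, OTU7, OTU9.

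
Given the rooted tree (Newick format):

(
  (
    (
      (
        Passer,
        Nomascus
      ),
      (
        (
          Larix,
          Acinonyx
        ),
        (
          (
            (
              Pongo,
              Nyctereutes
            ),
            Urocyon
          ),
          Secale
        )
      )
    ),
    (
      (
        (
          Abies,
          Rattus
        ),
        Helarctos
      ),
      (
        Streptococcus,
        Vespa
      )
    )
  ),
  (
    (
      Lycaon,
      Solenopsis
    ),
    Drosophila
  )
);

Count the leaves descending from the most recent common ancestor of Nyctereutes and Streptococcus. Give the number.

13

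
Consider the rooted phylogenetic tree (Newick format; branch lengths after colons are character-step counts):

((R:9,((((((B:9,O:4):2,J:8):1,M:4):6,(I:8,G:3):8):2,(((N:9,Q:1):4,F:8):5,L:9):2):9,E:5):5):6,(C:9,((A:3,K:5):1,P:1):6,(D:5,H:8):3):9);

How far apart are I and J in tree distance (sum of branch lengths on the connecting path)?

The path runs I → … → MRCA → … → J; the MRCA is the node subtending ((((B,O),J),M),(I,G)).
Branch lengths along that path: 8 + 8 + 6 + 1 + 8 = 31.

31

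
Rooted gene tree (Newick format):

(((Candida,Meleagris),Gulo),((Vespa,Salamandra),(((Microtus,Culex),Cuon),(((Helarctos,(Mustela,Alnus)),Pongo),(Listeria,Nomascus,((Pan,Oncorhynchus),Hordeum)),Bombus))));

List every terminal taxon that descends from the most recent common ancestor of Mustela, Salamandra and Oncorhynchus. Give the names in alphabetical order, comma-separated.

Alnus, Bombus, Culex, Cuon, Helarctos, Hordeum, Listeria, Microtus, Mustela, Nomascus, Oncorhynchus, Pan, Pongo, Salamandra, Vespa

Tracing Mustela: it sits inside (Mustela,Alnus).
Tracing Salamandra: it sits inside (Vespa,Salamandra).
Tracing Oncorhynchus: it sits inside (Pan,Oncorhynchus).
The smallest clade enclosing all 3 is ((Vespa,Salamandra),(((Microtus,Culex),Cuon),(((Helarctos,(Mustela,Alnus)),Pongo),(Listeria,Nomascus,((Pan,Oncorhynchus),Hordeum)),Bombus))); the answer is its 15 terminal taxa in alphabetical order.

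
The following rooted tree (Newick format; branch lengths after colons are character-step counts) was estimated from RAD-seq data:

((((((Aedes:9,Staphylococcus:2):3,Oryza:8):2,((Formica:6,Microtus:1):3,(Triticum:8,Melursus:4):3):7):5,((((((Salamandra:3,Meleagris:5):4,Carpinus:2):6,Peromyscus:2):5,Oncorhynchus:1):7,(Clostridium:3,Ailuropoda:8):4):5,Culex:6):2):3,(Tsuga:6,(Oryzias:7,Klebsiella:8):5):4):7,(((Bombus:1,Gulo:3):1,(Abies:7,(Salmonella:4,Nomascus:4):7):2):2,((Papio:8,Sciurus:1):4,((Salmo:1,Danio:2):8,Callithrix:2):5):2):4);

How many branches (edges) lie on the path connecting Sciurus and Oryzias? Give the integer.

8

The MRCA of Sciurus and Oryzias is the root of the tree.
From Sciurus up to that node: 4 branches. From Oryzias up to the same node: 4 branches. Total: 4 + 4 = 8.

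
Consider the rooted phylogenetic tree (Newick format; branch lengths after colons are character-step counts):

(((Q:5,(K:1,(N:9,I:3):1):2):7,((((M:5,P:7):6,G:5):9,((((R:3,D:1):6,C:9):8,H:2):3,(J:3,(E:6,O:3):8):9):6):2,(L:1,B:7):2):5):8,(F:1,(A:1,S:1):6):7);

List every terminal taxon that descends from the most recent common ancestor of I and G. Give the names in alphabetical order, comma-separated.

B, C, D, E, G, H, I, J, K, L, M, N, O, P, Q, R

Tracing I: it sits inside (N,I).
Tracing G: it sits inside ((M,P),G).
The smallest clade enclosing both is ((Q,(K,(N,I))),((((M,P),G),((((R,D),C),H),(J,(E,O)))),(L,B))); the answer is its 16 terminal taxa in alphabetical order.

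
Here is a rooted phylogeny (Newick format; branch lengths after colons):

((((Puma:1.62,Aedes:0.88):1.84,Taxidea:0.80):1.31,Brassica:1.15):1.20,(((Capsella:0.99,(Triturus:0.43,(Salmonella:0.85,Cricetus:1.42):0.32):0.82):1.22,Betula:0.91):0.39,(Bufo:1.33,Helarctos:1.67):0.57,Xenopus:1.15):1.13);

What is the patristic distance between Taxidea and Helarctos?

6.68

The path runs Taxidea → … → MRCA → … → Helarctos; the MRCA is the root of the tree.
Branch lengths along that path: 0.80 + 1.31 + 1.20 + 1.13 + 0.57 + 1.67 = 6.68.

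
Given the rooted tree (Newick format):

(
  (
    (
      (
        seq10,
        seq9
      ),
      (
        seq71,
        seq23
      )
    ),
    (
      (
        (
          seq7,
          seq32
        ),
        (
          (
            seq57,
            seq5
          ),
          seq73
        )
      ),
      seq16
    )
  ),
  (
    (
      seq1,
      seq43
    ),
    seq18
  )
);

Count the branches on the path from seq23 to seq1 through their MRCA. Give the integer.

The MRCA of seq23 and seq1 is the root of the tree.
From seq23 up to that node: 4 branches. From seq1 up to the same node: 3 branches. Total: 4 + 3 = 7.

7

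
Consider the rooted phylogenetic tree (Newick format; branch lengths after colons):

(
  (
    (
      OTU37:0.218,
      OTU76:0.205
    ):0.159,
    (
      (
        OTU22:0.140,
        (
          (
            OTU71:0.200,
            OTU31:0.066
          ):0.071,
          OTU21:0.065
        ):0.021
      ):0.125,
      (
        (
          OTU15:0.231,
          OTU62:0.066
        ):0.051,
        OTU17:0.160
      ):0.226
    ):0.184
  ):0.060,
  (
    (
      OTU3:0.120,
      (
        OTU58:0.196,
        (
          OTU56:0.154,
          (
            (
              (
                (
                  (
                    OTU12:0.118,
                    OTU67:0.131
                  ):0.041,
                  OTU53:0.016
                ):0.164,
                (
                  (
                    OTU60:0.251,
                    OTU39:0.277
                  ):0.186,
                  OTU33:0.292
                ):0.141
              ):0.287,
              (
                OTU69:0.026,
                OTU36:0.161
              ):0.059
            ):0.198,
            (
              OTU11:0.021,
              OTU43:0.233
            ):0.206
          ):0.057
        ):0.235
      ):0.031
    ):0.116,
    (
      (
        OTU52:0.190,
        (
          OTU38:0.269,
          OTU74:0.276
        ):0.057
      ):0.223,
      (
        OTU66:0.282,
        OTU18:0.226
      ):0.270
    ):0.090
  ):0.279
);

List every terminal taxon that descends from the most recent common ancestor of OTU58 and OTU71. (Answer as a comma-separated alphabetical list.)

OTU11, OTU12, OTU15, OTU17, OTU18, OTU21, OTU22, OTU3, OTU31, OTU33, OTU36, OTU37, OTU38, OTU39, OTU43, OTU52, OTU53, OTU56, OTU58, OTU60, OTU62, OTU66, OTU67, OTU69, OTU71, OTU74, OTU76

Tracing OTU58: it sits inside (OTU58,(OTU56,(((((OTU12,OTU67),OTU53),((OTU60,OTU39),OTU33)),(OTU69,OTU36)),(OTU11,OTU43)))).
Tracing OTU71: it sits inside (OTU71,OTU31).
The smallest clade enclosing both is the whole tree (their MRCA is the root), so the answer is all 27 tips in alphabetical order.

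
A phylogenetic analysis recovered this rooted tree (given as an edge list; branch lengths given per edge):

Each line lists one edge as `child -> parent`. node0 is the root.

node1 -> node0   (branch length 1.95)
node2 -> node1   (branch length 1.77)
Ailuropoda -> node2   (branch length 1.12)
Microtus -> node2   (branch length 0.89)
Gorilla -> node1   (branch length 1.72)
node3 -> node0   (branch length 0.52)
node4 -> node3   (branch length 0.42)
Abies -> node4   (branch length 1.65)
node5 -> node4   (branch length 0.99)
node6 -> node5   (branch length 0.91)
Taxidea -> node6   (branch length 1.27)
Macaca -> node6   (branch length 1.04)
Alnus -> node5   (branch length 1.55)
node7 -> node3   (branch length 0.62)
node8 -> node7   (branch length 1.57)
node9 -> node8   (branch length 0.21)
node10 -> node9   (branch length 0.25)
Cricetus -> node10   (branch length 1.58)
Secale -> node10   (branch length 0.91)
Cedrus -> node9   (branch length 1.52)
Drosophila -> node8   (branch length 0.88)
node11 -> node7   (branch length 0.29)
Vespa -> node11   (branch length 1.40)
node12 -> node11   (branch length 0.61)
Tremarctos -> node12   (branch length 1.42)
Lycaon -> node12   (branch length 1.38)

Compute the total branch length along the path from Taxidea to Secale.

7.15

The path runs Taxidea → … → MRCA → … → Secale; the MRCA is the node subtending ((Abies,((Taxidea,Macaca),Alnus)),((((Cricetus,Secale),Cedrus),Drosophila),(Vespa,(Tremarctos,Lycaon)))).
Branch lengths along that path: 1.27 + 0.91 + 0.99 + 0.42 + 0.62 + 1.57 + 0.21 + 0.25 + 0.91 = 7.15.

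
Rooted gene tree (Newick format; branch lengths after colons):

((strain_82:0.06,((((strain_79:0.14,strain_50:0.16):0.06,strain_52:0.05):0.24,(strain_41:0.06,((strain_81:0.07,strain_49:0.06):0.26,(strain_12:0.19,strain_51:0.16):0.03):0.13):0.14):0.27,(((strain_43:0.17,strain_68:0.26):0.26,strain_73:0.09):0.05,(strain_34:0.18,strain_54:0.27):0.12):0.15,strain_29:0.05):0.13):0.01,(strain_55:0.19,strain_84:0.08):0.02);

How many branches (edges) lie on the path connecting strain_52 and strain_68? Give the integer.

7

The MRCA of strain_52 and strain_68 is the node subtending ((((strain_79,strain_50),strain_52),(strain_41,((strain_81,strain_49),(strain_12,strain_51)))),(((strain_43,strain_68),strain_73),(strain_34,strain_54)),strain_29).
From strain_52 up to that node: 3 branches. From strain_68 up to the same node: 4 branches. Total: 3 + 4 = 7.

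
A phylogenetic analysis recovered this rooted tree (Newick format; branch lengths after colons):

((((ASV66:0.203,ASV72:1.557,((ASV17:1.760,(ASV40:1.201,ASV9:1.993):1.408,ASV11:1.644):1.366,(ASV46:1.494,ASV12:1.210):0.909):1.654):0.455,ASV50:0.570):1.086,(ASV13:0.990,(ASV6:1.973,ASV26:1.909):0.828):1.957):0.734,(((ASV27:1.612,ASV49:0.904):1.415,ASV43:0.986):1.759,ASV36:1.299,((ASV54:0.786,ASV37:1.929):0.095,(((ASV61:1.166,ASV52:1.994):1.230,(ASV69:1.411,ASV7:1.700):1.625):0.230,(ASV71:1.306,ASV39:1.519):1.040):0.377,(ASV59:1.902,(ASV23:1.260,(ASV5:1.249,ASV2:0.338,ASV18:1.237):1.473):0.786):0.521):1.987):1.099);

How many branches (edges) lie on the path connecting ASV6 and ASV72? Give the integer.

The MRCA of ASV6 and ASV72 is the node subtending (((ASV66,ASV72,((ASV17,(ASV40,ASV9),ASV11),(ASV46,ASV12))),ASV50),(ASV13,(ASV6,ASV26))).
From ASV6 up to that node: 3 branches. From ASV72 up to the same node: 3 branches. Total: 3 + 3 = 6.

6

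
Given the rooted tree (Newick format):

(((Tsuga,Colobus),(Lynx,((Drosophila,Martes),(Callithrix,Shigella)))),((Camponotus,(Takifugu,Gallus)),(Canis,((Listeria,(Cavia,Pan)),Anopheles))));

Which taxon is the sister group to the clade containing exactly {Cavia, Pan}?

Listeria

The clade containing exactly {Cavia, Pan} attaches to the tree at the node subtending (Listeria,(Cavia,Pan)).
The other lineage descending from that same node — the sister group — is the single tip Listeria.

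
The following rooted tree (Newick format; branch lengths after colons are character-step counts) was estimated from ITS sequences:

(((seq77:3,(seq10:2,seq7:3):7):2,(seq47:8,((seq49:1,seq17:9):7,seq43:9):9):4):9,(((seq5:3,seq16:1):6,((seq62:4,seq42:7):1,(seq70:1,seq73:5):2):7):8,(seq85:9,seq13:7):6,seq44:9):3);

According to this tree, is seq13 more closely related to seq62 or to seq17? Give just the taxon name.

The MRCA of seq13 and seq62 subtends (((seq5,seq16),((seq62,seq42),(seq70,seq73))),(seq85,seq13),seq44) (9 taxa).
The MRCA of seq13 and seq17 is the root, subtending the entire tree (16 taxa).
The first is nested inside the second, so seq13 shares a more recent common ancestor with seq62.

seq62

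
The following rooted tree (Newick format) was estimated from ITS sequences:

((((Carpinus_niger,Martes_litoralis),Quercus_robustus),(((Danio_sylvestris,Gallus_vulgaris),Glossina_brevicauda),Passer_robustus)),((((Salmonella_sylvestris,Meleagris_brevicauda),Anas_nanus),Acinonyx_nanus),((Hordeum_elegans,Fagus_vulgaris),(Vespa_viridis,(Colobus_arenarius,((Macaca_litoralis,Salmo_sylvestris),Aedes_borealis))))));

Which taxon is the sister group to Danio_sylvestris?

Gallus_vulgaris

Danio_sylvestris attaches to the tree at the node subtending (Danio_sylvestris,Gallus_vulgaris).
The other lineage descending from that same node — the sister group — is the single tip Gallus_vulgaris.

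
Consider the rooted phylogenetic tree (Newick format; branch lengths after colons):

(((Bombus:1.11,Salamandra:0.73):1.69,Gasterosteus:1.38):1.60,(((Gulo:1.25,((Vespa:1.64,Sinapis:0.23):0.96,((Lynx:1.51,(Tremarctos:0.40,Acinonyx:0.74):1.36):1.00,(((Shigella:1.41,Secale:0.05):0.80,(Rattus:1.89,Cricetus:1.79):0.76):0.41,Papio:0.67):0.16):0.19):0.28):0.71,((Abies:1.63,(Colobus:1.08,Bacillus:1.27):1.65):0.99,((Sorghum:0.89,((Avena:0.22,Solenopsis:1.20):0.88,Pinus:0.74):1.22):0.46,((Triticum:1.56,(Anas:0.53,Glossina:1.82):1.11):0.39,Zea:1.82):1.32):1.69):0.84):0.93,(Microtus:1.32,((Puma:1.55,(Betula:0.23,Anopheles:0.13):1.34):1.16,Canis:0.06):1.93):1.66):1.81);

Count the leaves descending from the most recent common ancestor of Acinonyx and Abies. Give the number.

22

The MRCA of Acinonyx and Abies is the node subtending ((Gulo,((Vespa,Sinapis),((Lynx,(Tremarctos,Acinonyx)),(((Shigella,Secale),(Rattus,Cricetus)),Papio)))),((Abies,(Colobus,Bacillus)),((Sorghum,((Avena,Solenopsis),Pinus)),((Triticum,(Anas,Glossina)),Zea)))).
That clade contains 22 terminal taxa: Abies, Acinonyx, Anas, Avena, Bacillus, Colobus, Cricetus, Glossina, Gulo, Lynx, Papio, Pinus, Rattus, Secale, Shigella, Sinapis, Solenopsis, Sorghum, Tremarctos, Triticum, Vespa, Zea.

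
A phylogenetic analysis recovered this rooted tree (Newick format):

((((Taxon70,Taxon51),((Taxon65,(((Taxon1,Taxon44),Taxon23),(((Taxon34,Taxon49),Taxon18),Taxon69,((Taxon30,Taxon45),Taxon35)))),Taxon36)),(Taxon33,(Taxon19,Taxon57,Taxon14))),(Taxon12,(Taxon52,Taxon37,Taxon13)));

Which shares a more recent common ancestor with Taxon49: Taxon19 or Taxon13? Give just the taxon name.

Taxon19

The MRCA of Taxon49 and Taxon19 subtends (((Taxon70,Taxon51),((Taxon65,(((Taxon1,Taxon44),Taxon23),(((Taxon34,Taxon49),Taxon18),Taxon69,((Taxon30,Taxon45),Taxon35)))),Taxon36)),(Taxon33,(Taxon19,Taxon57,Taxon14))) (18 taxa).
The MRCA of Taxon49 and Taxon13 is the root, subtending the entire tree (22 taxa).
The first is nested inside the second, so Taxon49 shares a more recent common ancestor with Taxon19.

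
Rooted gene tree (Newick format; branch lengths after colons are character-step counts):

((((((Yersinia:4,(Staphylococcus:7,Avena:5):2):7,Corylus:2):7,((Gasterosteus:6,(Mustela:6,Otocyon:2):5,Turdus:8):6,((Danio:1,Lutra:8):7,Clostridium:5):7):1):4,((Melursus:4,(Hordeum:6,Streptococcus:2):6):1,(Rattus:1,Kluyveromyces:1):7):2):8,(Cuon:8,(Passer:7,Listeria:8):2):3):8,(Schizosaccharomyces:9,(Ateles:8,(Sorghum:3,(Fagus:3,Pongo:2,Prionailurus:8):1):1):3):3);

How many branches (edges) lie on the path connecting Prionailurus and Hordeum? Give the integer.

11

The MRCA of Prionailurus and Hordeum is the root of the tree.
From Prionailurus up to that node: 5 branches. From Hordeum up to the same node: 6 branches. Total: 5 + 6 = 11.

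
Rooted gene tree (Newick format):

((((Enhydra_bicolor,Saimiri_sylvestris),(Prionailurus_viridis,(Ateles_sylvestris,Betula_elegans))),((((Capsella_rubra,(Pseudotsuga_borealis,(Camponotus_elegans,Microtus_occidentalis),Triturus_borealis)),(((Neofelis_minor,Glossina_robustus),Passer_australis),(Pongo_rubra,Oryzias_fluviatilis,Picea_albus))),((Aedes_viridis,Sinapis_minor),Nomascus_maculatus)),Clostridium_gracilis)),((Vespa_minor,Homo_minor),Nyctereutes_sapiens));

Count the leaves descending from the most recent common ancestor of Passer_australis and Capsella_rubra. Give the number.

The MRCA of Passer_australis and Capsella_rubra is the node subtending ((Capsella_rubra,(Pseudotsuga_borealis,(Camponotus_elegans,Microtus_occidentalis),Triturus_borealis)),(((Neofelis_minor,Glossina_robustus),Passer_australis),(Pongo_rubra,Oryzias_fluviatilis,Picea_albus))).
That clade contains 11 terminal taxa: Camponotus_elegans, Capsella_rubra, Glossina_robustus, Microtus_occidentalis, Neofelis_minor, Oryzias_fluviatilis, Passer_australis, Picea_albus, Pongo_rubra, Pseudotsuga_borealis, Triturus_borealis.

11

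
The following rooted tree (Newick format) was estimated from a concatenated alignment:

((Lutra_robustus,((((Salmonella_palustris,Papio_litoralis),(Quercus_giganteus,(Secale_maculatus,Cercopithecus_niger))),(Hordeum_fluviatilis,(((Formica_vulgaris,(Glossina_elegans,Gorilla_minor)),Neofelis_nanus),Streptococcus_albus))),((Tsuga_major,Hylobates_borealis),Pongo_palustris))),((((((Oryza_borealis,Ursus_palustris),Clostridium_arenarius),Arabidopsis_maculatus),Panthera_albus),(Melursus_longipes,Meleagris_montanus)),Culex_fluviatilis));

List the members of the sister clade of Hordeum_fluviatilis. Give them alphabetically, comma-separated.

Formica_vulgaris, Glossina_elegans, Gorilla_minor, Neofelis_nanus, Streptococcus_albus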